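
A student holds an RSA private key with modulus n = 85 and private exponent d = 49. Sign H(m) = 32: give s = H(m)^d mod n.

(H(m))^2 ≡ 32^2 = 1024 ≡ 4
(H(m))^4 ≡ 4^2 = 16
(H(m))^8 ≡ 16^2 = 256 ≡ 1
(H(m))^16 ≡ 1^2 = 1
(H(m))^32 ≡ 1^2 = 1
49 = 32 + 16 + 1, so (H(m))^49 ≡ 1·1·32 ≡ 32 (mod 85)

32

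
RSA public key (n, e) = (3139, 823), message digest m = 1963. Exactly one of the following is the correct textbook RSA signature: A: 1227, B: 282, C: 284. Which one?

Candidate A: Squares mod 3139: 1227^1≡1227, 1227^2≡1948, 1227^4≡2792, 1227^8≡1127, 1227^16≡1973, 1227^32≡369, 1227^64≡1184, 1227^128≡1862, 1227^256≡1588, 1227^512≡1127; 823 = 512 + 256 + 32 + 16 + 4 + 2 + 1, so 1227^823 ≡ 1127·1588·369·1973·2792·1948·1227 ≡ 2878 (mod 3139)
Candidate B: Squares mod 3139: 282^1≡282, 282^2≡1049, 282^4≡1751, 282^8≡2337, 282^16≡2848, 282^32≡3067, 282^64≡2045, 282^128≡877, 282^256≡74, 282^512≡2337; 823 = 512 + 256 + 32 + 16 + 4 + 2 + 1, so 282^823 ≡ 2337·74·3067·2848·1751·1049·282 ≡ 2095 (mod 3139)
Candidate C: Squares mod 3139: 284^1≡284, 284^2≡2181, 284^4≡1176, 284^8≡1816, 284^16≡1906, 284^32≡1013, 284^64≡2855, 284^128≡2181, 284^256≡1176, 284^512≡1816; 823 = 512 + 256 + 32 + 16 + 4 + 2 + 1, so 284^823 ≡ 1816·1176·1013·1906·1176·2181·284 ≡ 1963 (mod 3139)
  → matches m = 1963

C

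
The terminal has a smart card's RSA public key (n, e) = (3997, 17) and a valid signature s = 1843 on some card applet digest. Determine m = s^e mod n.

88

s^2 ≡ 1843^2 = 3396649 ≡ 3196
s^4 ≡ 3196^2 = 10214416 ≡ 2081
s^8 ≡ 2081^2 = 4330561 ≡ 1810
s^16 ≡ 1810^2 = 3276100 ≡ 2557
17 = 16 + 1, so s^17 ≡ 2557·1843 ≡ 88 (mod 3997)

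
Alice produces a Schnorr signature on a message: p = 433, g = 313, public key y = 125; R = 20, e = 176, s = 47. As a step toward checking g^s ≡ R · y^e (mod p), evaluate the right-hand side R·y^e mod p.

113

Squares mod 433: 125^1≡125, 125^2≡37, 125^4≡70, 125^8≡137, 125^16≡150, 125^32≡417, 125^64≡256, 125^128≡153
176 = 128 + 32 + 16, so 125^176 ≡ 153·417·150 ≡ 417 (mod 433)
R · y^e ≡ 20·417 = 8340 ≡ 113 (mod 433)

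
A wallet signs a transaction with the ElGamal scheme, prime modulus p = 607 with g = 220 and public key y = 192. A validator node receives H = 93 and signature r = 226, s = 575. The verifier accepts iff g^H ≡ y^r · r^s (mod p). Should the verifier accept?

Left side g^H mod p:
Squares mod 607: 220^1≡220, 220^2≡447, 220^4≡106, 220^8≡310, 220^16≡194, 220^32≡2, 220^64≡4
93 = 64 + 16 + 8 + 4 + 1, so 220^93 ≡ 4·194·310·106·220 ≡ 406 (mod 607)
Right side y^r · r^s mod p:
Squares mod 607: 192^1≡192, 192^2≡444, 192^4≡468, 192^8≡504, 192^16≡290, 192^32≡334, 192^64≡475, 192^128≡428
226 = 128 + 64 + 32 + 2, so 192^226 ≡ 428·475·334·444 ≡ 38 (mod 607)
Squares mod 607: 226^1≡226, 226^2≡88, 226^4≡460, 226^8≡364, 226^16≡170, 226^32≡371, 226^64≡459, 226^128≡52, 226^256≡276, 226^512≡301
575 = 512 + 32 + 16 + 8 + 4 + 2 + 1, so 226^575 ≡ 301·371·170·364·460·88·226 ≡ 426 (mod 607)
38·426 = 16188 ≡ 406 (mod 607)
406 ≡ 406 (mod 607), so the signature is genuine.

accept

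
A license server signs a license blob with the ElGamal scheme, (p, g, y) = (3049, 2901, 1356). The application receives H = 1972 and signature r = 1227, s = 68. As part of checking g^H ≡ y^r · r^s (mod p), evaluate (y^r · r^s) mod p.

456

Squares mod 3049: 1356^1≡1356, 1356^2≡189, 1356^4≡2182, 1356^8≡1635, 1356^16≡2301, 1356^32≡1537, 1356^64≡2443, 1356^128≡1356, 1356^256≡189, 1356^512≡2182, 1356^1024≡1635
1227 = 1024 + 128 + 64 + 8 + 2 + 1, so 1356^1227 ≡ 1635·1356·2443·1635·189·1356 ≡ 159 (mod 3049)
Squares mod 3049: 1227^1≡1227, 1227^2≡2372, 1227^4≡979, 1227^8≡1055, 1227^16≡140, 1227^32≡1306, 1227^64≡1245
68 = 64 + 4, so 1227^68 ≡ 1245·979 ≡ 2304 (mod 3049)
y^r · r^s ≡ 159·2304 = 366336 ≡ 456 (mod 3049)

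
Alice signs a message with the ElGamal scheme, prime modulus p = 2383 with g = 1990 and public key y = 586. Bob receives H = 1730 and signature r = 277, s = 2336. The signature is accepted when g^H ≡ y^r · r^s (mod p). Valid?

no

Left side g^H mod p:
1990^2 = 3960100 ≡ 1937
1990^4 ≡ 1937^2 = 3751969 ≡ 1127
1990^8 ≡ 1127^2 = 1270129 ≡ 2373
1990^16 ≡ 2373^2 = 5631129 ≡ 100
1990^32 ≡ 100^2 = 10000 ≡ 468
1990^64 ≡ 468^2 = 219024 ≡ 2171
1990^128 ≡ 2171^2 = 4713241 ≡ 2050
1990^256 ≡ 2050^2 = 4202500 ≡ 1271
1990^512 ≡ 1271^2 = 1615441 ≡ 2150
1990^1024 ≡ 2150^2 = 4622500 ≡ 1863
1730 = 1024 + 512 + 128 + 64 + 2, so 1990^1730 ≡ 1863·2150·2050·2171·1937 ≡ 1361 (mod 2383)
Right side y^r · r^s mod p:
586^2 = 343396 ≡ 244
586^4 ≡ 244^2 = 59536 ≡ 2344
586^8 ≡ 2344^2 = 5494336 ≡ 1521
586^16 ≡ 1521^2 = 2313441 ≡ 1931
586^32 ≡ 1931^2 = 3728761 ≡ 1749
586^64 ≡ 1749^2 = 3059001 ≡ 1612
586^128 ≡ 1612^2 = 2598544 ≡ 1074
586^256 ≡ 1074^2 = 1153476 ≡ 104
277 = 256 + 16 + 4 + 1, so 586^277 ≡ 104·1931·2344·586 ≡ 91 (mod 2383)
277^2 = 76729 ≡ 473
277^4 ≡ 473^2 = 223729 ≡ 2110
277^8 ≡ 2110^2 = 4452100 ≡ 656
277^16 ≡ 656^2 = 430336 ≡ 1396
277^32 ≡ 1396^2 = 1948816 ≡ 1905
277^64 ≡ 1905^2 = 3629025 ≡ 2099
277^128 ≡ 2099^2 = 4405801 ≡ 2017
277^256 ≡ 2017^2 = 4068289 ≡ 508
277^512 ≡ 508^2 = 258064 ≡ 700
277^1024 ≡ 700^2 = 490000 ≡ 1485
277^2048 ≡ 1485^2 = 2205225 ≡ 950
2336 = 2048 + 256 + 32, so 277^2336 ≡ 950·508·1905 ≡ 1132 (mod 2383)
91·1132 = 103012 ≡ 543 (mod 2383)
1361 ≠ 543, so verification fails.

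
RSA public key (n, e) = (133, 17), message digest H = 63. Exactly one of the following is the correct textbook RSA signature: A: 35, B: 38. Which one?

A

Candidate A: 35^2 = 1225 ≡ 28; 35^4 ≡ 28^2 = 784 ≡ 119; 35^8 ≡ 119^2 = 14161 ≡ 63; 35^16 ≡ 63^2 = 3969 ≡ 112; 17 = 16 + 1, so 35^17 ≡ 112·35 ≡ 63 (mod 133)
  → matches H = 63
Candidate B: 38^2 = 1444 ≡ 114; 38^4 ≡ 114^2 = 12996 ≡ 95; 38^8 ≡ 95^2 = 9025 ≡ 114; 38^16 ≡ 114^2 = 12996 ≡ 95; 17 = 16 + 1, so 38^17 ≡ 95·38 ≡ 19 (mod 133)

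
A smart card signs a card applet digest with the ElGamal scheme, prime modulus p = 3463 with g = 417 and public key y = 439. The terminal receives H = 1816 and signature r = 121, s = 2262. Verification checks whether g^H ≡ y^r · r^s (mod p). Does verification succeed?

Left side g^H mod p:
Squares mod 3463: 417^1≡417, 417^2≡739, 417^4≡2430, 417^8≡485, 417^16≡3204, 417^32≡1284, 417^64≡268, 417^128≡2564, 417^256≡1322, 417^512≡2332, 417^1024≡1314
1816 = 1024 + 512 + 256 + 16 + 8, so 417^1816 ≡ 1314·2332·1322·3204·485 ≡ 731 (mod 3463)
Right side y^r · r^s mod p:
Squares mod 3463: 439^1≡439, 439^2≡2256, 439^4≡2389, 439^8≡297, 439^16≡1634, 439^32≡3446, 439^64≡289
121 = 64 + 32 + 16 + 8 + 1, so 439^121 ≡ 289·3446·1634·297·439 ≡ 2132 (mod 3463)
Squares mod 3463: 121^1≡121, 121^2≡789, 121^4≡2644, 121^8≡2402, 121^16≡246, 121^32≡1645, 121^64≡1422, 121^128≡3155, 121^256≡1363, 121^512≡1601, 121^1024≡581, 121^2048≡1650
2262 = 2048 + 128 + 64 + 16 + 4 + 2, so 121^2262 ≡ 1650·3155·1422·246·2644·789 ≡ 268 (mod 3463)
2132·268 = 571376 ≡ 3444 (mod 3463)
731 ≠ 3444, so verification fails.

fails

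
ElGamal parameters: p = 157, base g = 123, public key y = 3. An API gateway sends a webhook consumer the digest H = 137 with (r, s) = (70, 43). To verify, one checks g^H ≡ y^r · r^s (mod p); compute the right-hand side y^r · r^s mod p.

139

Squares mod 157: 3^1≡3, 3^2≡9, 3^4≡81, 3^8≡124, 3^16≡147, 3^32≡100, 3^64≡109
70 = 64 + 4 + 2, so 3^70 ≡ 109·81·9 ≡ 19 (mod 157)
Squares mod 157: 70^1≡70, 70^2≡33, 70^4≡147, 70^8≡100, 70^16≡109, 70^32≡106
43 = 32 + 8 + 2 + 1, so 70^43 ≡ 106·100·33·70 ≡ 123 (mod 157)
y^r · r^s ≡ 19·123 = 2337 ≡ 139 (mod 157)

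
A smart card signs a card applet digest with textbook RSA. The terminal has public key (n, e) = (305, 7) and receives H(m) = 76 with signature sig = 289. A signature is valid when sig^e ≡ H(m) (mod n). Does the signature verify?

does not verify

sig^2 ≡ 289^2 = 83521 ≡ 256
sig^4 ≡ 256^2 = 65536 ≡ 266
7 = 4 + 2 + 1, so sig^7 ≡ 266·256·289 ≡ 229 (mod 305)
sig^7 mod 305 = 229, but H(m) = 76.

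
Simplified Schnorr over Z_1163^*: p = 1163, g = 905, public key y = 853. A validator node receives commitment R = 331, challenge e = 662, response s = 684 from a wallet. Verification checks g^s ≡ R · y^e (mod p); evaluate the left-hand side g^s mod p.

905^2 = 819025 ≡ 273
905^4 ≡ 273^2 = 74529 ≡ 97
905^8 ≡ 97^2 = 9409 ≡ 105
905^16 ≡ 105^2 = 11025 ≡ 558
905^32 ≡ 558^2 = 311364 ≡ 843
905^64 ≡ 843^2 = 710649 ≡ 56
905^128 ≡ 56^2 = 3136 ≡ 810
905^256 ≡ 810^2 = 656100 ≡ 168
905^512 ≡ 168^2 = 28224 ≡ 312
684 = 512 + 128 + 32 + 8 + 4, so 905^684 ≡ 312·810·843·105·97 ≡ 883 (mod 1163)

883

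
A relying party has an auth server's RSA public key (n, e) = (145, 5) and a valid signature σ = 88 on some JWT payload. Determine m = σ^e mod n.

σ^2 ≡ 88^2 = 7744 ≡ 59
σ^4 ≡ 59^2 = 3481 ≡ 1
5 = 4 + 1, so σ^5 ≡ 1·88 ≡ 88 (mod 145)

88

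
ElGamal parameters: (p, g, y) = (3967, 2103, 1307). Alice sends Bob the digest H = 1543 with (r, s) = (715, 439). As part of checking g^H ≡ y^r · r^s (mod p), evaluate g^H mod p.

1064

2103^2 = 4422609 ≡ 3371
2103^4 ≡ 3371^2 = 11363641 ≡ 2153
2103^8 ≡ 2153^2 = 4635409 ≡ 1953
2103^16 ≡ 1953^2 = 3814209 ≡ 1922
2103^32 ≡ 1922^2 = 3694084 ≡ 807
2103^64 ≡ 807^2 = 651249 ≡ 661
2103^128 ≡ 661^2 = 436921 ≡ 551
2103^256 ≡ 551^2 = 303601 ≡ 2109
2103^512 ≡ 2109^2 = 4447881 ≡ 874
2103^1024 ≡ 874^2 = 763876 ≡ 2212
1543 = 1024 + 512 + 4 + 2 + 1, so 2103^1543 ≡ 2212·874·2153·3371·2103 ≡ 1064 (mod 3967)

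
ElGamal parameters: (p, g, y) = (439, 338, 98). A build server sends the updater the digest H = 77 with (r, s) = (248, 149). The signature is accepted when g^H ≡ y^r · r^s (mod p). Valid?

Left side g^H mod p:
338^2 = 114244 ≡ 104
338^4 ≡ 104^2 = 10816 ≡ 280
338^8 ≡ 280^2 = 78400 ≡ 258
338^16 ≡ 258^2 = 66564 ≡ 275
338^32 ≡ 275^2 = 75625 ≡ 117
338^64 ≡ 117^2 = 13689 ≡ 80
77 = 64 + 8 + 4 + 1, so 338^77 ≡ 80·258·280·338 ≡ 29 (mod 439)
Right side y^r · r^s mod p:
98^2 = 9604 ≡ 385
98^4 ≡ 385^2 = 148225 ≡ 282
98^8 ≡ 282^2 = 79524 ≡ 65
98^16 ≡ 65^2 = 4225 ≡ 274
98^32 ≡ 274^2 = 75076 ≡ 7
98^64 ≡ 7^2 = 49
98^128 ≡ 49^2 = 2401 ≡ 206
248 = 128 + 64 + 32 + 16 + 8, so 98^248 ≡ 206·49·7·274·65 ≡ 18 (mod 439)
248^2 = 61504 ≡ 44
248^4 ≡ 44^2 = 1936 ≡ 180
248^8 ≡ 180^2 = 32400 ≡ 353
248^16 ≡ 353^2 = 124609 ≡ 372
248^32 ≡ 372^2 = 138384 ≡ 99
248^64 ≡ 99^2 = 9801 ≡ 143
248^128 ≡ 143^2 = 20449 ≡ 255
149 = 128 + 16 + 4 + 1, so 248^149 ≡ 255·372·180·248 ≡ 300 (mod 439)
18·300 = 5400 ≡ 132 (mod 439)
29 ≠ 132, so verification fails.

no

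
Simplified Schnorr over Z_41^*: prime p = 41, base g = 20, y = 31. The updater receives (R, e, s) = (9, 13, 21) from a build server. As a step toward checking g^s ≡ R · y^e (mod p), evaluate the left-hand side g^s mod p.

20

20^2 = 400 ≡ 31
20^4 ≡ 31^2 = 961 ≡ 18
20^8 ≡ 18^2 = 324 ≡ 37
20^16 ≡ 37^2 = 1369 ≡ 16
21 = 16 + 4 + 1, so 20^21 ≡ 16·18·20 ≡ 20 (mod 41)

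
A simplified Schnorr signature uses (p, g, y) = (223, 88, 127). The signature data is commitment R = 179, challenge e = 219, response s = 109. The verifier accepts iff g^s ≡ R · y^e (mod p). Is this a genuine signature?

g^s mod p:
88^2 = 7744 ≡ 162
88^4 ≡ 162^2 = 26244 ≡ 153
88^8 ≡ 153^2 = 23409 ≡ 217
88^16 ≡ 217^2 = 47089 ≡ 36
88^32 ≡ 36^2 = 1296 ≡ 181
88^64 ≡ 181^2 = 32761 ≡ 203
109 = 64 + 32 + 8 + 4 + 1, so 88^109 ≡ 203·181·217·153·88 ≡ 117 (mod 223)
R · y^e mod p:
127^2 = 16129 ≡ 73
127^4 ≡ 73^2 = 5329 ≡ 200
127^8 ≡ 200^2 = 40000 ≡ 83
127^16 ≡ 83^2 = 6889 ≡ 199
127^32 ≡ 199^2 = 39601 ≡ 130
127^64 ≡ 130^2 = 16900 ≡ 175
127^128 ≡ 175^2 = 30625 ≡ 74
219 = 128 + 64 + 16 + 8 + 2 + 1, so 127^219 ≡ 74·175·199·83·73·127 ≡ 169 (mod 223)
179·169 = 30251 ≡ 146 (mod 223)
117 ≠ 146; the check fails.

forged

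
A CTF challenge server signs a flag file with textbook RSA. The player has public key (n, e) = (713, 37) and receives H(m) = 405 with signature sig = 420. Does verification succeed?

sig^2 ≡ 420^2 = 176400 ≡ 289
sig^4 ≡ 289^2 = 83521 ≡ 100
sig^8 ≡ 100^2 = 10000 ≡ 18
sig^16 ≡ 18^2 = 324
sig^32 ≡ 324^2 = 104976 ≡ 165
37 = 32 + 4 + 1, so sig^37 ≡ 165·100·420 ≡ 353 (mod 713)
sig^37 mod 713 = 353, but H(m) = 405.

fails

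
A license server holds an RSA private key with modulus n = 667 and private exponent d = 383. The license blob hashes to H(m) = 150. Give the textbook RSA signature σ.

602

(H(m))^2 ≡ 150^2 = 22500 ≡ 489
(H(m))^4 ≡ 489^2 = 239121 ≡ 335
(H(m))^8 ≡ 335^2 = 112225 ≡ 169
(H(m))^16 ≡ 169^2 = 28561 ≡ 547
(H(m))^32 ≡ 547^2 = 299209 ≡ 393
(H(m))^64 ≡ 393^2 = 154449 ≡ 372
(H(m))^128 ≡ 372^2 = 138384 ≡ 315
(H(m))^256 ≡ 315^2 = 99225 ≡ 509
383 = 256 + 64 + 32 + 16 + 8 + 4 + 2 + 1, so (H(m))^383 ≡ 509·372·393·547·169·335·489·150 ≡ 602 (mod 667)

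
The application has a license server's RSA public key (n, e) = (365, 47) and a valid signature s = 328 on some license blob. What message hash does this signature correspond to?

s^2 ≡ 328^2 = 107584 ≡ 274
s^4 ≡ 274^2 = 75076 ≡ 251
s^8 ≡ 251^2 = 63001 ≡ 221
s^16 ≡ 221^2 = 48841 ≡ 296
s^32 ≡ 296^2 = 87616 ≡ 16
47 = 32 + 8 + 4 + 2 + 1, so s^47 ≡ 16·221·251·274·328 ≡ 237 (mod 365)

237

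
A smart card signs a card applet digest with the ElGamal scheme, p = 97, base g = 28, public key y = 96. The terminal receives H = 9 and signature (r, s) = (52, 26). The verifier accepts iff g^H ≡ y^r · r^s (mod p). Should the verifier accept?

Left side g^H mod p:
28^2 = 784 ≡ 8
28^4 ≡ 8^2 = 64
28^8 ≡ 64^2 = 4096 ≡ 22
9 = 8 + 1, so 28^9 ≡ 22·28 ≡ 34 (mod 97)
Right side y^r · r^s mod p:
96^2 = 9216 ≡ 1
96^4 ≡ 1^2 = 1
96^8 ≡ 1^2 = 1
96^16 ≡ 1^2 = 1
96^32 ≡ 1^2 = 1
52 = 32 + 16 + 4, so 96^52 ≡ 1·1·1 ≡ 1 (mod 97)
52^2 = 2704 ≡ 85
52^4 ≡ 85^2 = 7225 ≡ 47
52^8 ≡ 47^2 = 2209 ≡ 75
52^16 ≡ 75^2 = 5625 ≡ 96
26 = 16 + 8 + 2, so 52^26 ≡ 96·75·85 ≡ 27 (mod 97)
1·27 = 27 ≡ 27 (mod 97)
34 ≠ 27, so verification fails.

reject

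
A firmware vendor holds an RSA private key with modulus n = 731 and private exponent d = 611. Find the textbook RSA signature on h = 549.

h^2 ≡ 549^2 = 301401 ≡ 229
h^4 ≡ 229^2 = 52441 ≡ 540
h^8 ≡ 540^2 = 291600 ≡ 662
h^16 ≡ 662^2 = 438244 ≡ 375
h^32 ≡ 375^2 = 140625 ≡ 273
h^64 ≡ 273^2 = 74529 ≡ 698
h^128 ≡ 698^2 = 487204 ≡ 358
h^256 ≡ 358^2 = 128164 ≡ 239
h^512 ≡ 239^2 = 57121 ≡ 103
611 = 512 + 64 + 32 + 2 + 1, so h^611 ≡ 103·698·273·229·549 ≡ 244 (mod 731)

244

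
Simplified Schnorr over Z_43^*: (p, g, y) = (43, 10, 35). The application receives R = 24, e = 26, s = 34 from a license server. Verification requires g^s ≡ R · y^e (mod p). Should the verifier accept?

g^s mod p:
10^2 = 100 ≡ 14
10^4 ≡ 14^2 = 196 ≡ 24
10^8 ≡ 24^2 = 576 ≡ 17
10^16 ≡ 17^2 = 289 ≡ 31
10^32 ≡ 31^2 = 961 ≡ 15
34 = 32 + 2, so 10^34 ≡ 15·14 ≡ 38 (mod 43)
R · y^e mod p:
35^2 = 1225 ≡ 21
35^4 ≡ 21^2 = 441 ≡ 11
35^8 ≡ 11^2 = 121 ≡ 35
35^16 ≡ 35^2 = 1225 ≡ 21
26 = 16 + 8 + 2, so 35^26 ≡ 21·35·21 ≡ 41 (mod 43)
24·41 = 984 ≡ 38 (mod 43)
38 ≡ 38 (mod 43); signature holds.

accept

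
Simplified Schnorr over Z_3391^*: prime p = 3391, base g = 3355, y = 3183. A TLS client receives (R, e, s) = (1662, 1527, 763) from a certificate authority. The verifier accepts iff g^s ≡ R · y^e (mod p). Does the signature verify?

g^s mod p:
Squares mod 3391: 3355^1≡3355, 3355^2≡1296, 3355^4≡1071, 3355^8≡883, 3355^16≡3150, 3355^32≡434, 3355^64≡1851, 3355^128≡1291, 3355^256≡1700, 3355^512≡868
763 = 512 + 128 + 64 + 32 + 16 + 8 + 2 + 1, so 3355^763 ≡ 868·1291·1851·434·3150·883·1296·3355 ≡ 3269 (mod 3391)
R · y^e mod p:
Squares mod 3391: 3183^1≡3183, 3183^2≡2572, 3183^4≡2734, 3183^8≡992, 3183^16≡674, 3183^32≡3273, 3183^64≡360, 3183^128≡742, 3183^256≡1222, 3183^512≡1244, 3183^1024≡1240
1527 = 1024 + 256 + 128 + 64 + 32 + 16 + 4 + 2 + 1, so 3183^1527 ≡ 1240·1222·742·360·3273·674·2734·2572·3183 ≡ 987 (mod 3391)
1662·987 = 1640394 ≡ 2541 (mod 3391)
3269 ≠ 2541; the check fails.

does not verify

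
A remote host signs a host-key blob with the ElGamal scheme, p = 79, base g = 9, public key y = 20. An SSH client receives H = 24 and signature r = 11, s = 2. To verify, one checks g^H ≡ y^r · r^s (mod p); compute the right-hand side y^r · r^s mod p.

Squares mod 79: 20^1≡20, 20^2≡5, 20^4≡25, 20^8≡72
11 = 8 + 2 + 1, so 20^11 ≡ 72·5·20 ≡ 11 (mod 79)
Squares mod 79: 11^1≡11, 11^2≡42
11^2 ≡ 42 (mod 79)
y^r · r^s ≡ 11·42 = 462 ≡ 67 (mod 79)

67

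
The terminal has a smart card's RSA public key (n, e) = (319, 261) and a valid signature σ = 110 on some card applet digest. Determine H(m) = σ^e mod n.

σ^261 mod 319 = 297

297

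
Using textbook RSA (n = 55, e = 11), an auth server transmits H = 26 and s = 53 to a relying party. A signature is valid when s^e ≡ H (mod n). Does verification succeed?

s^2 ≡ 53^2 = 2809 ≡ 4
s^4 ≡ 4^2 = 16
s^8 ≡ 16^2 = 256 ≡ 36
11 = 8 + 2 + 1, so s^11 ≡ 36·4·53 ≡ 42 (mod 55)
42 ≠ 26, so verification fails.

fails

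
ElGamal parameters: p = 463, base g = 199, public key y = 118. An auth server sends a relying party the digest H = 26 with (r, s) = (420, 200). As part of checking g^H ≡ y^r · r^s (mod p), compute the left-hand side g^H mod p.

361

199^26 mod 463 = 361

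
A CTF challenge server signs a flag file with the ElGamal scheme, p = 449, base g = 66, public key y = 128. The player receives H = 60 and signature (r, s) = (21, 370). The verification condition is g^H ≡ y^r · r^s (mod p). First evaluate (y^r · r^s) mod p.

128^2 = 16384 ≡ 220
128^4 ≡ 220^2 = 48400 ≡ 357
128^8 ≡ 357^2 = 127449 ≡ 382
128^16 ≡ 382^2 = 145924 ≡ 448
21 = 16 + 4 + 1, so 128^21 ≡ 448·357·128 ≡ 102 (mod 449)
21^2 = 441
21^4 ≡ 441^2 = 194481 ≡ 64
21^8 ≡ 64^2 = 4096 ≡ 55
21^16 ≡ 55^2 = 3025 ≡ 331
21^32 ≡ 331^2 = 109561 ≡ 5
21^64 ≡ 5^2 = 25
21^128 ≡ 25^2 = 625 ≡ 176
21^256 ≡ 176^2 = 30976 ≡ 444
370 = 256 + 64 + 32 + 16 + 2, so 21^370 ≡ 444·25·5·331·441 ≡ 435 (mod 449)
y^r · r^s ≡ 102·435 = 44370 ≡ 368 (mod 449)

368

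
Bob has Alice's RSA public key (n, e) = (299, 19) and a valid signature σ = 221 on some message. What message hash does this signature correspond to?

σ^2 ≡ 221^2 = 48841 ≡ 104
σ^4 ≡ 104^2 = 10816 ≡ 52
σ^8 ≡ 52^2 = 2704 ≡ 13
σ^16 ≡ 13^2 = 169
19 = 16 + 2 + 1, so σ^19 ≡ 169·104·221 ≡ 286 (mod 299)

286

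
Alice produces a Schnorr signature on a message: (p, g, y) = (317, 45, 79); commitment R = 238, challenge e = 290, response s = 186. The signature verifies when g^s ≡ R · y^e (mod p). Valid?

g^s mod p:
45^2 = 2025 ≡ 123
45^4 ≡ 123^2 = 15129 ≡ 230
45^8 ≡ 230^2 = 52900 ≡ 278
45^16 ≡ 278^2 = 77284 ≡ 253
45^32 ≡ 253^2 = 64009 ≡ 292
45^64 ≡ 292^2 = 85264 ≡ 308
45^128 ≡ 308^2 = 94864 ≡ 81
186 = 128 + 32 + 16 + 8 + 2, so 45^186 ≡ 81·292·253·278·123 ≡ 7 (mod 317)
R · y^e mod p:
79^2 = 6241 ≡ 218
79^4 ≡ 218^2 = 47524 ≡ 291
79^8 ≡ 291^2 = 84681 ≡ 42
79^16 ≡ 42^2 = 1764 ≡ 179
79^32 ≡ 179^2 = 32041 ≡ 24
79^64 ≡ 24^2 = 576 ≡ 259
79^128 ≡ 259^2 = 67081 ≡ 194
79^256 ≡ 194^2 = 37636 ≡ 230
290 = 256 + 32 + 2, so 79^290 ≡ 230·24·218 ≡ 28 (mod 317)
238·28 = 6664 ≡ 7 (mod 317)
7 ≡ 7 (mod 317); signature holds.

yes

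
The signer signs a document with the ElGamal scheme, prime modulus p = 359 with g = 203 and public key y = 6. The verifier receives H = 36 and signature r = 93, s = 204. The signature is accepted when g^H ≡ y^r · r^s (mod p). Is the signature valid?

Left side g^H mod p:
203^2 = 41209 ≡ 283
203^4 ≡ 283^2 = 80089 ≡ 32
203^8 ≡ 32^2 = 1024 ≡ 306
203^16 ≡ 306^2 = 93636 ≡ 296
203^32 ≡ 296^2 = 87616 ≡ 20
36 = 32 + 4, so 203^36 ≡ 20·32 ≡ 281 (mod 359)
Right side y^r · r^s mod p:
6^2 = 36
6^4 ≡ 36^2 = 1296 ≡ 219
6^8 ≡ 219^2 = 47961 ≡ 214
6^16 ≡ 214^2 = 45796 ≡ 203
6^32 ≡ 203^2 = 41209 ≡ 283
6^64 ≡ 283^2 = 80089 ≡ 32
93 = 64 + 16 + 8 + 4 + 1, so 6^93 ≡ 32·203·214·219·6 ≡ 135 (mod 359)
93^2 = 8649 ≡ 33
93^4 ≡ 33^2 = 1089 ≡ 12
93^8 ≡ 12^2 = 144
93^16 ≡ 144^2 = 20736 ≡ 273
93^32 ≡ 273^2 = 74529 ≡ 216
93^64 ≡ 216^2 = 46656 ≡ 345
93^128 ≡ 345^2 = 119025 ≡ 196
204 = 128 + 64 + 8 + 4, so 93^204 ≡ 196·345·144·12 ≡ 40 (mod 359)
135·40 = 5400 ≡ 15 (mod 359)
281 ≠ 15, so verification fails.

invalid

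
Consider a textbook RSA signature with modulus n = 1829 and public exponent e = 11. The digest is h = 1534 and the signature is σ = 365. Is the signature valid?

σ^2 ≡ 365^2 = 133225 ≡ 1537
σ^4 ≡ 1537^2 = 2362369 ≡ 1130
σ^8 ≡ 1130^2 = 1276900 ≡ 258
11 = 8 + 2 + 1, so σ^11 ≡ 258·1537·365 ≡ 1375 (mod 1829)
The recovered value 1375 does not match the digest 1534.

invalid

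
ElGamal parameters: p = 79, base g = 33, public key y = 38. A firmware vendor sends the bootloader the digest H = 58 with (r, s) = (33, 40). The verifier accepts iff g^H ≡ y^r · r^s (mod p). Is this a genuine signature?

Left side g^H mod p:
Squares mod 79: 33^1≡33, 33^2≡62, 33^4≡52, 33^8≡18, 33^16≡8, 33^32≡64
58 = 32 + 16 + 8 + 2, so 33^58 ≡ 64·8·18·62 ≡ 64 (mod 79)
Right side y^r · r^s mod p:
Squares mod 79: 38^1≡38, 38^2≡22, 38^4≡10, 38^8≡21, 38^16≡46, 38^32≡62
33 = 32 + 1, so 38^33 ≡ 62·38 ≡ 65 (mod 79)
Squares mod 79: 33^1≡33, 33^2≡62, 33^4≡52, 33^8≡18, 33^16≡8, 33^32≡64
40 = 32 + 8, so 33^40 ≡ 64·18 ≡ 46 (mod 79)
65·46 = 2990 ≡ 67 (mod 79)
64 ≠ 67, so verification fails.

forged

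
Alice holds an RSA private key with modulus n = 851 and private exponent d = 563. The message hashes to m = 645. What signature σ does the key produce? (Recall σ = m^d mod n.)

70

m^2 ≡ 645^2 = 416025 ≡ 737
m^4 ≡ 737^2 = 543169 ≡ 231
m^8 ≡ 231^2 = 53361 ≡ 599
m^16 ≡ 599^2 = 358801 ≡ 530
m^32 ≡ 530^2 = 280900 ≡ 70
m^64 ≡ 70^2 = 4900 ≡ 645
m^128 ≡ 645^2 = 416025 ≡ 737
m^256 ≡ 737^2 = 543169 ≡ 231
m^512 ≡ 231^2 = 53361 ≡ 599
563 = 512 + 32 + 16 + 2 + 1, so m^563 ≡ 599·70·530·737·645 ≡ 70 (mod 851)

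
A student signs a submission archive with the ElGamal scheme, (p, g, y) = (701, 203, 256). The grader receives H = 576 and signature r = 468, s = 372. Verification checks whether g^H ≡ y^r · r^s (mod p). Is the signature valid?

valid

Left side g^H mod p:
Squares mod 701: 203^1≡203, 203^2≡551, 203^4≡68, 203^8≡418, 203^16≡175, 203^32≡482, 203^64≡293, 203^128≡327, 203^256≡377, 203^512≡527
576 = 512 + 64, so 203^576 ≡ 527·293 ≡ 191 (mod 701)
Right side y^r · r^s mod p:
Squares mod 701: 256^1≡256, 256^2≡343, 256^4≡582, 256^8≡141, 256^16≡253, 256^32≡218, 256^64≡557, 256^128≡407, 256^256≡213
468 = 256 + 128 + 64 + 16 + 4, so 256^468 ≡ 213·407·557·253·582 ≡ 49 (mod 701)
Squares mod 701: 468^1≡468, 468^2≡312, 468^4≡606, 468^8≡613, 468^16≡33, 468^32≡388, 468^64≡530, 468^128≡500, 468^256≡444
372 = 256 + 64 + 32 + 16 + 4, so 468^372 ≡ 444·530·388·33·606 ≡ 476 (mod 701)
49·476 = 23324 ≡ 191 (mod 701)
191 ≡ 191 (mod 701), so the signature is genuine.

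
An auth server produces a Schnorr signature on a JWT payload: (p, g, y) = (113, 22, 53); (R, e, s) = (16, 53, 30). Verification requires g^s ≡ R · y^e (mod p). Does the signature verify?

verifies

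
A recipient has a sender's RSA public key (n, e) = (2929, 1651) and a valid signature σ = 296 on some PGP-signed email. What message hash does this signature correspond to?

411

Squares mod 2929: σ^1≡296, σ^2≡2675, σ^4≡78, σ^8≡226, σ^16≡1283, σ^32≡2920, σ^64≡81, σ^128≡703, σ^256≡2137, σ^512≡458, σ^1024≡1805
1651 = 1024 + 512 + 64 + 32 + 16 + 2 + 1, so σ^1651 ≡ 1805·458·81·2920·1283·2675·296 ≡ 411 (mod 2929)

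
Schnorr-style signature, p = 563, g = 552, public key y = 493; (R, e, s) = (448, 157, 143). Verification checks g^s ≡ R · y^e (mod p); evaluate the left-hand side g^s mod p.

98

Squares mod 563: 552^1≡552, 552^2≡121, 552^4≡3, 552^8≡9, 552^16≡81, 552^32≡368, 552^64≡304, 552^128≡84
143 = 128 + 8 + 4 + 2 + 1, so 552^143 ≡ 84·9·3·121·552 ≡ 98 (mod 563)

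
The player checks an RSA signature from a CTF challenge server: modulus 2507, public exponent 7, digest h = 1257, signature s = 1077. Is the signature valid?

s^2 ≡ 1077^2 = 1159929 ≡ 1695
s^4 ≡ 1695^2 = 2873025 ≡ 3
7 = 4 + 2 + 1, so s^7 ≡ 3·1695·1077 ≡ 1257 (mod 2507)
Since 1257 equals the digest 1257, verification succeeds.

valid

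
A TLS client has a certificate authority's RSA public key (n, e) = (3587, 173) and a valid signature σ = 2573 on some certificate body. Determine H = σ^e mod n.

1268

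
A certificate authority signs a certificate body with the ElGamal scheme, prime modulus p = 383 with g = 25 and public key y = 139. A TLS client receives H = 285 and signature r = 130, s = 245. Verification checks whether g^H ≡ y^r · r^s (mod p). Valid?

yes

Left side g^H mod p:
25^2 = 625 ≡ 242
25^4 ≡ 242^2 = 58564 ≡ 348
25^8 ≡ 348^2 = 121104 ≡ 76
25^16 ≡ 76^2 = 5776 ≡ 31
25^32 ≡ 31^2 = 961 ≡ 195
25^64 ≡ 195^2 = 38025 ≡ 108
25^128 ≡ 108^2 = 11664 ≡ 174
25^256 ≡ 174^2 = 30276 ≡ 19
285 = 256 + 16 + 8 + 4 + 1, so 25^285 ≡ 19·31·76·348·25 ≡ 144 (mod 383)
Right side y^r · r^s mod p:
139^2 = 19321 ≡ 171
139^4 ≡ 171^2 = 29241 ≡ 133
139^8 ≡ 133^2 = 17689 ≡ 71
139^16 ≡ 71^2 = 5041 ≡ 62
139^32 ≡ 62^2 = 3844 ≡ 14
139^64 ≡ 14^2 = 196
139^128 ≡ 196^2 = 38416 ≡ 116
130 = 128 + 2, so 139^130 ≡ 116·171 ≡ 303 (mod 383)
130^2 = 16900 ≡ 48
130^4 ≡ 48^2 = 2304 ≡ 6
130^8 ≡ 6^2 = 36
130^16 ≡ 36^2 = 1296 ≡ 147
130^32 ≡ 147^2 = 21609 ≡ 161
130^64 ≡ 161^2 = 25921 ≡ 260
130^128 ≡ 260^2 = 67600 ≡ 192
245 = 128 + 64 + 32 + 16 + 4 + 1, so 130^245 ≡ 192·260·161·147·6·130 ≡ 228 (mod 383)
303·228 = 69084 ≡ 144 (mod 383)
144 ≡ 144 (mod 383), so the signature is genuine.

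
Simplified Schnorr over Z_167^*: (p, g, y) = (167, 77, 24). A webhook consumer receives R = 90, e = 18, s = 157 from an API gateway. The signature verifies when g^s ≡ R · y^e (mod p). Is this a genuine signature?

g^s mod p:
77^157 mod 167 = 126
R · y^e mod p:
24^18 mod 167 = 32
90·32 = 2880 ≡ 41 (mod 167)
126 ≠ 41; the check fails.

forged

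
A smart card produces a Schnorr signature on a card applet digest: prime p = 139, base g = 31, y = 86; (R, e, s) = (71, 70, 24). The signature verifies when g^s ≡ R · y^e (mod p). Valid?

g^s mod p:
Squares mod 139: 31^1≡31, 31^2≡127, 31^4≡5, 31^8≡25, 31^16≡69
24 = 16 + 8, so 31^24 ≡ 69·25 ≡ 57 (mod 139)
R · y^e mod p:
Squares mod 139: 86^1≡86, 86^2≡29, 86^4≡7, 86^8≡49, 86^16≡38, 86^32≡54, 86^64≡136
70 = 64 + 4 + 2, so 86^70 ≡ 136·7·29 ≡ 86 (mod 139)
71·86 = 6106 ≡ 129 (mod 139)
57 ≠ 129; the check fails.

no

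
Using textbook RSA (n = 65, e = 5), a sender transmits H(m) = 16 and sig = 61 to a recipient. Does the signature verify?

Squares mod 65: sig^1≡61, sig^2≡16, sig^4≡61
5 = 4 + 1, so sig^5 ≡ 61·61 ≡ 16 (mod 65)
Since 16 equals the digest 16, verification succeeds.

verifies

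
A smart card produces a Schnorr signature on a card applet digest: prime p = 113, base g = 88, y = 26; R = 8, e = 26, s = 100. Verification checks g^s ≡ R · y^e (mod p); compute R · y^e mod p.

4

Squares mod 113: 26^1≡26, 26^2≡111, 26^4≡4, 26^8≡16, 26^16≡30
26 = 16 + 8 + 2, so 26^26 ≡ 30·16·111 ≡ 57 (mod 113)
R · y^e ≡ 8·57 = 456 ≡ 4 (mod 113)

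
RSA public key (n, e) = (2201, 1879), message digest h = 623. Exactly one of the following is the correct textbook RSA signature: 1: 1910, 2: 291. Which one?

2

Candidate 1: 1910^2 = 3648100 ≡ 1043; 1910^4 ≡ 1043^2 = 1087849 ≡ 555; 1910^8 ≡ 555^2 = 308025 ≡ 2086; 1910^16 ≡ 2086^2 = 4351396 ≡ 19; 1910^32 ≡ 19^2 = 361; 1910^64 ≡ 361^2 = 130321 ≡ 462; 1910^128 ≡ 462^2 = 213444 ≡ 2148; 1910^256 ≡ 2148^2 = 4613904 ≡ 608; 1910^512 ≡ 608^2 = 369664 ≡ 2097; 1910^1024 ≡ 2097^2 = 4397409 ≡ 2012; 1879 = 1024 + 512 + 256 + 64 + 16 + 4 + 2 + 1, so 1910^1879 ≡ 2012·2097·608·462·19·555·1043·1910 ≡ 1578 (mod 2201)
Candidate 2: 291^2 = 84681 ≡ 1043; 291^4 ≡ 1043^2 = 1087849 ≡ 555; 291^8 ≡ 555^2 = 308025 ≡ 2086; 291^16 ≡ 2086^2 = 4351396 ≡ 19; 291^32 ≡ 19^2 = 361; 291^64 ≡ 361^2 = 130321 ≡ 462; 291^128 ≡ 462^2 = 213444 ≡ 2148; 291^256 ≡ 2148^2 = 4613904 ≡ 608; 291^512 ≡ 608^2 = 369664 ≡ 2097; 291^1024 ≡ 2097^2 = 4397409 ≡ 2012; 1879 = 1024 + 512 + 256 + 64 + 16 + 4 + 2 + 1, so 291^1879 ≡ 2012·2097·608·462·19·555·1043·291 ≡ 623 (mod 2201)
  → matches h = 623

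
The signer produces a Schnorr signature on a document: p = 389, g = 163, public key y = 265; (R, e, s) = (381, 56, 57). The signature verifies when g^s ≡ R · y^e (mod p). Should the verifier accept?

g^s mod p:
Squares mod 389: 163^1≡163, 163^2≡117, 163^4≡74, 163^8≡30, 163^16≡122, 163^32≡102
57 = 32 + 16 + 8 + 1, so 163^57 ≡ 102·122·30·163 ≡ 279 (mod 389)
R · y^e mod p:
Squares mod 389: 265^1≡265, 265^2≡205, 265^4≡13, 265^8≡169, 265^16≡164, 265^32≡55
56 = 32 + 16 + 8, so 265^56 ≡ 55·164·169 ≡ 278 (mod 389)
381·278 = 105918 ≡ 110 (mod 389)
279 ≠ 110; the check fails.

reject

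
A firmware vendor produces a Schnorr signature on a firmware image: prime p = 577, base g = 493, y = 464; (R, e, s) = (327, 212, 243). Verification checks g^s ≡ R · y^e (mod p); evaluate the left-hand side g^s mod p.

Squares mod 577: 493^1≡493, 493^2≡132, 493^4≡114, 493^8≡302, 493^16≡38, 493^32≡290, 493^64≡435, 493^128≡546
243 = 128 + 64 + 32 + 16 + 2 + 1, so 493^243 ≡ 546·435·290·38·132·493 ≡ 316 (mod 577)

316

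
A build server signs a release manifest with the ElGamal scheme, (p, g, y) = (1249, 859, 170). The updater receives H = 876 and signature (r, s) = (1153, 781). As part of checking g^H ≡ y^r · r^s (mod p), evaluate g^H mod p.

859^2 = 737881 ≡ 971
859^4 ≡ 971^2 = 942841 ≡ 1095
859^8 ≡ 1095^2 = 1199025 ≡ 1234
859^16 ≡ 1234^2 = 1522756 ≡ 225
859^32 ≡ 225^2 = 50625 ≡ 665
859^64 ≡ 665^2 = 442225 ≡ 79
859^128 ≡ 79^2 = 6241 ≡ 1245
859^256 ≡ 1245^2 = 1550025 ≡ 16
859^512 ≡ 16^2 = 256
876 = 512 + 256 + 64 + 32 + 8 + 4, so 859^876 ≡ 256·16·79·665·1234·1095 ≡ 81 (mod 1249)

81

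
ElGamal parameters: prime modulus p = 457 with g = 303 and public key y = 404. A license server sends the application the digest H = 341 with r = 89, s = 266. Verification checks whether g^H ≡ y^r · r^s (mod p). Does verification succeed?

passes

Left side g^H mod p:
303^2 = 91809 ≡ 409
303^4 ≡ 409^2 = 167281 ≡ 19
303^8 ≡ 19^2 = 361
303^16 ≡ 361^2 = 130321 ≡ 76
303^32 ≡ 76^2 = 5776 ≡ 292
303^64 ≡ 292^2 = 85264 ≡ 262
303^128 ≡ 262^2 = 68644 ≡ 94
303^256 ≡ 94^2 = 8836 ≡ 153
341 = 256 + 64 + 16 + 4 + 1, so 303^341 ≡ 153·262·76·19·303 ≡ 431 (mod 457)
Right side y^r · r^s mod p:
404^2 = 163216 ≡ 67
404^4 ≡ 67^2 = 4489 ≡ 376
404^8 ≡ 376^2 = 141376 ≡ 163
404^16 ≡ 163^2 = 26569 ≡ 63
404^32 ≡ 63^2 = 3969 ≡ 313
404^64 ≡ 313^2 = 97969 ≡ 171
89 = 64 + 16 + 8 + 1, so 404^89 ≡ 171·63·163·404 ≡ 103 (mod 457)
89^2 = 7921 ≡ 152
89^4 ≡ 152^2 = 23104 ≡ 254
89^8 ≡ 254^2 = 64516 ≡ 79
89^16 ≡ 79^2 = 6241 ≡ 300
89^32 ≡ 300^2 = 90000 ≡ 428
89^64 ≡ 428^2 = 183184 ≡ 384
89^128 ≡ 384^2 = 147456 ≡ 302
89^256 ≡ 302^2 = 91204 ≡ 261
266 = 256 + 8 + 2, so 89^266 ≡ 261·79·152 ≡ 439 (mod 457)
103·439 = 45217 ≡ 431 (mod 457)
431 ≡ 431 (mod 457), so the signature is genuine.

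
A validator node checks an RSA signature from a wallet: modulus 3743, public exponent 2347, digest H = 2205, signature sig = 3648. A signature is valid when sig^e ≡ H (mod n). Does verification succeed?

Squares mod 3743: sig^1≡3648, sig^2≡1539, sig^4≡2945, sig^8≡494, sig^16≡741, sig^32≡2603, sig^64≡779, sig^128≡475, sig^256≡1045, sig^512≡2812, sig^1024≡2128, sig^2048≡3097
2347 = 2048 + 256 + 32 + 8 + 2 + 1, so sig^2347 ≡ 3097·1045·2603·494·1539·3648 ≡ 3591 (mod 3743)
sig^2347 mod 3743 = 3591, but H = 2205.

fails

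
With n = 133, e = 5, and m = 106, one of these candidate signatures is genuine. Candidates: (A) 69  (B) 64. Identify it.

Candidate A: 69^2 = 4761 ≡ 106; 69^4 ≡ 106^2 = 11236 ≡ 64; 5 = 4 + 1, so 69^5 ≡ 64·69 ≡ 27 (mod 133)
Candidate B: 64^2 = 4096 ≡ 106; 64^4 ≡ 106^2 = 11236 ≡ 64; 5 = 4 + 1, so 64^5 ≡ 64·64 ≡ 106 (mod 133)
  → matches m = 106

B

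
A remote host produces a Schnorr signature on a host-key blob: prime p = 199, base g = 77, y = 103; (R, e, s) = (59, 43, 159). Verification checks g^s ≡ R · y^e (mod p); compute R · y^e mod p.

Squares mod 199: 103^1≡103, 103^2≡62, 103^4≡63, 103^8≡188, 103^16≡121, 103^32≡114
43 = 32 + 8 + 2 + 1, so 103^43 ≡ 114·188·62·103 ≡ 114 (mod 199)
R · y^e ≡ 59·114 = 6726 ≡ 159 (mod 199)

159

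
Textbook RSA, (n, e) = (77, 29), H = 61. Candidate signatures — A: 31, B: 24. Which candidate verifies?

B

Candidate A: Squares mod 77: 31^1≡31, 31^2≡37, 31^4≡60, 31^8≡58, 31^16≡53; 29 = 16 + 8 + 4 + 1, so 31^29 ≡ 53·58·60·31 ≡ 5 (mod 77)
Candidate B: Squares mod 77: 24^1≡24, 24^2≡37, 24^4≡60, 24^8≡58, 24^16≡53; 29 = 16 + 8 + 4 + 1, so 24^29 ≡ 53·58·60·24 ≡ 61 (mod 77)
  → matches H = 61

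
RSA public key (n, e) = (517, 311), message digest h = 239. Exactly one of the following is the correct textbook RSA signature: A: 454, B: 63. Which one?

B

Candidate A: 454^2 = 206116 ≡ 350; 454^4 ≡ 350^2 = 122500 ≡ 488; 454^8 ≡ 488^2 = 238144 ≡ 324; 454^16 ≡ 324^2 = 104976 ≡ 25; 454^32 ≡ 25^2 = 625 ≡ 108; 454^64 ≡ 108^2 = 11664 ≡ 290; 454^128 ≡ 290^2 = 84100 ≡ 346; 454^256 ≡ 346^2 = 119716 ≡ 289; 311 = 256 + 32 + 16 + 4 + 2 + 1, so 454^311 ≡ 289·108·25·488·350·454 ≡ 278 (mod 517)
Candidate B: 63^2 = 3969 ≡ 350; 63^4 ≡ 350^2 = 122500 ≡ 488; 63^8 ≡ 488^2 = 238144 ≡ 324; 63^16 ≡ 324^2 = 104976 ≡ 25; 63^32 ≡ 25^2 = 625 ≡ 108; 63^64 ≡ 108^2 = 11664 ≡ 290; 63^128 ≡ 290^2 = 84100 ≡ 346; 63^256 ≡ 346^2 = 119716 ≡ 289; 311 = 256 + 32 + 16 + 4 + 2 + 1, so 63^311 ≡ 289·108·25·488·350·63 ≡ 239 (mod 517)
  → matches h = 239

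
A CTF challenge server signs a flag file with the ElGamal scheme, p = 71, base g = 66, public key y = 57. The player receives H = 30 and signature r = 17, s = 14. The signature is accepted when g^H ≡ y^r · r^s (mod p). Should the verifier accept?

Left side g^H mod p:
66^2 = 4356 ≡ 25
66^4 ≡ 25^2 = 625 ≡ 57
66^8 ≡ 57^2 = 3249 ≡ 54
66^16 ≡ 54^2 = 2916 ≡ 5
30 = 16 + 8 + 4 + 2, so 66^30 ≡ 5·54·57·25 ≡ 1 (mod 71)
Right side y^r · r^s mod p:
57^2 = 3249 ≡ 54
57^4 ≡ 54^2 = 2916 ≡ 5
57^8 ≡ 5^2 = 25
57^16 ≡ 25^2 = 625 ≡ 57
17 = 16 + 1, so 57^17 ≡ 57·57 ≡ 54 (mod 71)
17^2 = 289 ≡ 5
17^4 ≡ 5^2 = 25
17^8 ≡ 25^2 = 625 ≡ 57
14 = 8 + 4 + 2, so 17^14 ≡ 57·25·5 ≡ 25 (mod 71)
54·25 = 1350 ≡ 1 (mod 71)
1 ≡ 1 (mod 71), so the signature is genuine.

accept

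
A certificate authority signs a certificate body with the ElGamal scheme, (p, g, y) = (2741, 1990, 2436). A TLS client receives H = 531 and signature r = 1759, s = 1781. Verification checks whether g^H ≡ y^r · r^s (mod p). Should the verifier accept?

reject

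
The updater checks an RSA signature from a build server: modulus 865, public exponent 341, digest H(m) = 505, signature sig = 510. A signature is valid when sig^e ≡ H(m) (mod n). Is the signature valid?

Squares mod 865: sig^1≡510, sig^2≡600, sig^4≡160, sig^8≡515, sig^16≡535, sig^32≡775, sig^64≡315, sig^128≡615, sig^256≡220
341 = 256 + 64 + 16 + 4 + 1, so sig^341 ≡ 220·315·535·160·510 ≡ 360 (mod 865)
sig^341 mod 865 = 360, but H(m) = 505.

invalid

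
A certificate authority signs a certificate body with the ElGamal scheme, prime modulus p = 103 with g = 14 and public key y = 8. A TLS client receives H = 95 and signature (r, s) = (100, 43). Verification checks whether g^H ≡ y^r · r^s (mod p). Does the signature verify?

Left side g^H mod p:
14^2 = 196 ≡ 93
14^4 ≡ 93^2 = 8649 ≡ 100
14^8 ≡ 100^2 = 10000 ≡ 9
14^16 ≡ 9^2 = 81
14^32 ≡ 81^2 = 6561 ≡ 72
14^64 ≡ 72^2 = 5184 ≡ 34
95 = 64 + 16 + 8 + 4 + 2 + 1, so 14^95 ≡ 34·81·9·100·93·14 ≡ 13 (mod 103)
Right side y^r · r^s mod p:
8^2 = 64
8^4 ≡ 64^2 = 4096 ≡ 79
8^8 ≡ 79^2 = 6241 ≡ 61
8^16 ≡ 61^2 = 3721 ≡ 13
8^32 ≡ 13^2 = 169 ≡ 66
8^64 ≡ 66^2 = 4356 ≡ 30
100 = 64 + 32 + 4, so 8^100 ≡ 30·66·79 ≡ 66 (mod 103)
100^2 = 10000 ≡ 9
100^4 ≡ 9^2 = 81
100^8 ≡ 81^2 = 6561 ≡ 72
100^16 ≡ 72^2 = 5184 ≡ 34
100^32 ≡ 34^2 = 1156 ≡ 23
43 = 32 + 8 + 2 + 1, so 100^43 ≡ 23·72·9·100 ≡ 93 (mod 103)
66·93 = 6138 ≡ 61 (mod 103)
13 ≠ 61, so verification fails.

does not verify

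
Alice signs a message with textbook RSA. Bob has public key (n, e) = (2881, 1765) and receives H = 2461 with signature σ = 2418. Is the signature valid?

valid

σ^2 ≡ 2418^2 = 5846724 ≡ 1175
σ^4 ≡ 1175^2 = 1380625 ≡ 626
σ^8 ≡ 626^2 = 391876 ≡ 60
σ^16 ≡ 60^2 = 3600 ≡ 719
σ^32 ≡ 719^2 = 516961 ≡ 1262
σ^64 ≡ 1262^2 = 1592644 ≡ 2332
σ^128 ≡ 2332^2 = 5438224 ≡ 1777
σ^256 ≡ 1777^2 = 3157729 ≡ 153
σ^512 ≡ 153^2 = 23409 ≡ 361
σ^1024 ≡ 361^2 = 130321 ≡ 676
1765 = 1024 + 512 + 128 + 64 + 32 + 4 + 1, so σ^1765 ≡ 676·361·1777·2332·1262·626·2418 ≡ 2461 (mod 2881)
σ^1765 mod 2881 = 2461 matches H.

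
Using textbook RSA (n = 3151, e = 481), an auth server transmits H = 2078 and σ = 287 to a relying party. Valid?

no

σ^481 mod 3151 = 1073
1073 ≠ 2078, so verification fails.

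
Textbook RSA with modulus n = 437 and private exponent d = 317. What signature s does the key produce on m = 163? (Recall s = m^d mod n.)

Squares mod 437: m^1≡163, m^2≡349, m^4≡315, m^8≡26, m^16≡239, m^32≡311, m^64≡144, m^128≡197, m^256≡353
317 = 256 + 32 + 16 + 8 + 4 + 1, so m^317 ≡ 353·311·239·26·315·163 ≡ 121 (mod 437)

121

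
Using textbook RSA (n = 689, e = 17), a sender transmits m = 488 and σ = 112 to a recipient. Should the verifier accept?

reject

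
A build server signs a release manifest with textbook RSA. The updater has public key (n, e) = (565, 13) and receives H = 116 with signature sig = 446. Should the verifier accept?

sig^2 ≡ 446^2 = 198916 ≡ 36
sig^4 ≡ 36^2 = 1296 ≡ 166
sig^8 ≡ 166^2 = 27556 ≡ 436
13 = 8 + 4 + 1, so sig^13 ≡ 436·166·446 ≡ 116 (mod 565)
Since 116 equals the digest 116, verification succeeds.

accept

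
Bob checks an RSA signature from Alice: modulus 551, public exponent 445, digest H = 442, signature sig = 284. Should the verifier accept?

reject

Squares mod 551: sig^1≡284, sig^2≡210, sig^4≡20, sig^8≡400, sig^16≡210, sig^32≡20, sig^64≡400, sig^128≡210, sig^256≡20
445 = 256 + 128 + 32 + 16 + 8 + 4 + 1, so sig^445 ≡ 20·210·20·210·400·20·284 ≡ 455 (mod 551)
sig^445 mod 551 = 455, but H = 442.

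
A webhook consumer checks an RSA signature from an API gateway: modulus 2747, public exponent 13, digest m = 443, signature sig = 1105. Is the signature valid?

sig^2 ≡ 1105^2 = 1221025 ≡ 1357
sig^4 ≡ 1357^2 = 1841449 ≡ 959
sig^8 ≡ 959^2 = 919681 ≡ 2183
13 = 8 + 4 + 1, so sig^13 ≡ 2183·959·1105 ≡ 2304 (mod 2747)
The recovered value 2304 does not match the digest 443.

invalid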